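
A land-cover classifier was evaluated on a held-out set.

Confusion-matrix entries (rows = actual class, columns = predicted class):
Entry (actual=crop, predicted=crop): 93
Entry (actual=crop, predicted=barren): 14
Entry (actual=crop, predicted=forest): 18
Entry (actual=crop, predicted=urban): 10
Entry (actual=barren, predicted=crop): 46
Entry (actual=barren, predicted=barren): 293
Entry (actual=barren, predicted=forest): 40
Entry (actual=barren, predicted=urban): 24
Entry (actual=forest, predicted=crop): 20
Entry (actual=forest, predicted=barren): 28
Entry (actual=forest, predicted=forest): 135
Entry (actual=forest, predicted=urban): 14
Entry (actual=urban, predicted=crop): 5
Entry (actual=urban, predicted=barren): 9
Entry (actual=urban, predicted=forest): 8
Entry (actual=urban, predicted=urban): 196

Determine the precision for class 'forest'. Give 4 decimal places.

0.6716

Treat 'forest' as positive and all other classes as negative.
precision = TP/(TP+FP).
forest: TP=135, FP=18+40+8=66 → 135/201 = 0.67164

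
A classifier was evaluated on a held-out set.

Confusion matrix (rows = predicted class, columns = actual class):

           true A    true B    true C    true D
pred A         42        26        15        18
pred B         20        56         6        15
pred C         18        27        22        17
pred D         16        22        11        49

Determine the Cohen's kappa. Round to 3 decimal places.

Observed agreement pₒ = trace/N = 169/380 = 0.4447
Expected agreement pₑ = Σ (rowᵢ·colᵢ)/N² = (96·101 + 131·97 + 54·84 + 99·98)/380² = 0.2537
κ = (pₒ − pₑ)/(1 − pₑ) = (0.4447 − 0.2537)/(1 − 0.2537) = 0.256

0.256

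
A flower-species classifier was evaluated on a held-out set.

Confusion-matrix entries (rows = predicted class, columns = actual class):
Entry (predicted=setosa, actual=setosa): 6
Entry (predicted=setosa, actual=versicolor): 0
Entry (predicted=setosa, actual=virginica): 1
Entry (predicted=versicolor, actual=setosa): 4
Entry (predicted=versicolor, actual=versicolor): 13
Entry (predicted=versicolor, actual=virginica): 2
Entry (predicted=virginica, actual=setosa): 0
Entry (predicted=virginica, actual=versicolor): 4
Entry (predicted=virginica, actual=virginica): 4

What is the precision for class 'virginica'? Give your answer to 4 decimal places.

0.5000

Take TP from the diagonal, FP from the rest of the 'virginica' prediction marginal, FN from the rest of the 'virginica' actual marginal.
precision = TP/(TP+FP).
virginica: TP=4, FP=0+4=4 → 4/8 = 0.50000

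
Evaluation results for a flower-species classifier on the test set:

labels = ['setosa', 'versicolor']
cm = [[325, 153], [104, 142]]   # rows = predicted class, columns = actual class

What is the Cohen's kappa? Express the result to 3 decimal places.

Observed agreement pₒ = trace/N = 467/724 = 0.6450
Expected agreement pₑ = Σ (rowᵢ·colᵢ)/N² = (429·478 + 295·246)/724² = 0.5297
κ = (pₒ − pₑ)/(1 − pₑ) = (0.6450 − 0.5297)/(1 − 0.5297) = 0.245

0.245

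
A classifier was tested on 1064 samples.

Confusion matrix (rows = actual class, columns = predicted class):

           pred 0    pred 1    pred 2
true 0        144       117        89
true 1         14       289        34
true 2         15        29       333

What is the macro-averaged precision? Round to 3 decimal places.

Per-class precision (TP/(TP+FP)):
  0: TP=144, FP=14+15=29 → 144/173 = 0.8324
  1: TP=289, FP=117+29=146 → 289/435 = 0.6644
  2: TP=333, FP=89+34=123 → 333/456 = 0.7303
Macro-precision = mean = (0.8324 + 0.6644 + 0.7303) / 3 = 0.742

0.742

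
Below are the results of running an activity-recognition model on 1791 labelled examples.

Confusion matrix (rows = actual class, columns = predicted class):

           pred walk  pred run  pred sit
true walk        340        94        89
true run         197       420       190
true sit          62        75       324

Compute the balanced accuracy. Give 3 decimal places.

Balanced accuracy = mean of per-class recall.
  walk: recall = 340/523 = 0.6501
  run: recall = 420/807 = 0.5204
  sit: recall = 324/461 = 0.7028
Mean = (0.6501 + 0.5204 + 0.7028) / 3 = 0.624

0.624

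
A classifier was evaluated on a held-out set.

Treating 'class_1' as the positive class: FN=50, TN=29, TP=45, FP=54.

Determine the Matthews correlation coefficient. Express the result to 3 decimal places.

-0.178

MCC = (TP·TN − FP·FN) / √((TP+FP)(TP+FN)(TN+FP)(TN+FN))
Numerator = 45·29 − 54·50 = -1395
Denominator = √(99·95·83·79) = √61668585 = 7852.9348
MCC = -1395 / 7852.9348 = -0.178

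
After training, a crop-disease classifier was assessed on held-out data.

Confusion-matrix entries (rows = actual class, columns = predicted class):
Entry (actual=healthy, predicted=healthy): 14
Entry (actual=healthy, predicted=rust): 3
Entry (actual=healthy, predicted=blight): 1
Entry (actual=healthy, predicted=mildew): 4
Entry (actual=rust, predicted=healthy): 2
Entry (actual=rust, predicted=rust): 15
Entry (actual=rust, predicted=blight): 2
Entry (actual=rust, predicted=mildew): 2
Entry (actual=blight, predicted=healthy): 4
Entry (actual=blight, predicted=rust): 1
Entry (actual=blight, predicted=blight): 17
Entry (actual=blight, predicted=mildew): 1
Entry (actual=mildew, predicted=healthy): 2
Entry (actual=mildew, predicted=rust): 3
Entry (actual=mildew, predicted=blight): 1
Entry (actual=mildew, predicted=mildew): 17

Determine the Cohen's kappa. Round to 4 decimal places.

Observed agreement pₒ = trace/N = 63/89 = 0.70787
Expected agreement pₑ = Σ (rowᵢ·colᵢ)/N² = (22·22 + 21·22 + 23·21 + 23·24)/89² = 0.25009
κ = (pₒ − pₑ)/(1 − pₑ) = (0.70787 − 0.25009)/(1 − 0.25009) = 0.6104

0.6104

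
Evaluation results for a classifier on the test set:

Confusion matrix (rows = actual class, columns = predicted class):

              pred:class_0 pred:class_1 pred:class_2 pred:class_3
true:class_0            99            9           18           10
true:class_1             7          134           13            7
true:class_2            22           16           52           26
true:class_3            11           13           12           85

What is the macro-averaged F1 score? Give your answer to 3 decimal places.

Per-class F1 score (2·TP/(2·TP+FP+FN)):
  class_0: TP=99, FP=7+22+11=40, FN=9+18+10=37 → 198/275 = 0.7200
  class_1: TP=134, FP=9+16+13=38, FN=7+13+7=27 → 268/333 = 0.8048
  class_2: TP=52, FP=18+13+12=43, FN=22+16+26=64 → 104/211 = 0.4929
  class_3: TP=85, FP=10+7+26=43, FN=11+13+12=36 → 170/249 = 0.6827
Macro-F1 score = mean = (0.7200 + 0.8048 + 0.4929 + 0.6827) / 4 = 0.675

0.675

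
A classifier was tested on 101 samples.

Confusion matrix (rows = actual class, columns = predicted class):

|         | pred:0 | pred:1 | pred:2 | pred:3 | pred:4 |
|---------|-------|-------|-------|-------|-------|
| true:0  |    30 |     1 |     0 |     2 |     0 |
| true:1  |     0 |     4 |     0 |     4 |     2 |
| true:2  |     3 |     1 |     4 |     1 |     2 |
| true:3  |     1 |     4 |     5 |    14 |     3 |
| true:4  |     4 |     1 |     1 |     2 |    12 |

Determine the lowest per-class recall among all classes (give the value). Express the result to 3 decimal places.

Per-class recall (TP/(TP+FN)):
  0: TP=30, FN=1+0+2+0=3 → 30/33 = 0.9091
  1: TP=4, FN=0+0+4+2=6 → 4/10 = 0.4000
  2: TP=4, FN=3+1+1+2=7 → 4/11 = 0.3636
  3: TP=14, FN=1+4+5+3=13 → 14/27 = 0.5185
  4: TP=12, FN=4+1+1+2=8 → 12/20 = 0.6000
Lowest is class '2' with recall = 0.364.

0.364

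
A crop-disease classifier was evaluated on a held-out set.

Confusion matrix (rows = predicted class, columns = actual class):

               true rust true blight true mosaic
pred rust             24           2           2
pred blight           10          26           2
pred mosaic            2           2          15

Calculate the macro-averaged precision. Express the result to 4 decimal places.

0.7769

Per-class precision (TP/(TP+FP)):
  rust: TP=24, FP=2+2=4 → 24/28 = 0.85714
  blight: TP=26, FP=10+2=12 → 26/38 = 0.68421
  mosaic: TP=15, FP=2+2=4 → 15/19 = 0.78947
Macro-precision = mean = (0.85714 + 0.68421 + 0.78947) / 3 = 0.7769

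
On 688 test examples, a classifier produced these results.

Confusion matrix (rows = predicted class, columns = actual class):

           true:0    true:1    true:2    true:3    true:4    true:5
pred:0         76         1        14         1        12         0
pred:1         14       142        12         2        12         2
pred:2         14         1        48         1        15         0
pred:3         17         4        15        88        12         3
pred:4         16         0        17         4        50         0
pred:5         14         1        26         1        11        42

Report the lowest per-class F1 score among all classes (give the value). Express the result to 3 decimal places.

0.455

Per-class F1 score (2·TP/(2·TP+FP+FN)):
  0: TP=76, FP=1+14+1+12+0=28, FN=14+14+17+16+14=75 → 152/255 = 0.5961
  1: TP=142, FP=14+12+2+12+2=42, FN=1+1+4+0+1=7 → 284/333 = 0.8529
  2: TP=48, FP=14+1+1+15+0=31, FN=14+12+15+17+26=84 → 96/211 = 0.4550
  3: TP=88, FP=17+4+15+12+3=51, FN=1+2+1+4+1=9 → 176/236 = 0.7458
  4: TP=50, FP=16+0+17+4+0=37, FN=12+12+15+12+11=62 → 100/199 = 0.5025
  5: TP=42, FP=14+1+26+1+11=53, FN=0+2+0+3+0=5 → 84/142 = 0.5915
Lowest is class '2' with F1 score = 0.455.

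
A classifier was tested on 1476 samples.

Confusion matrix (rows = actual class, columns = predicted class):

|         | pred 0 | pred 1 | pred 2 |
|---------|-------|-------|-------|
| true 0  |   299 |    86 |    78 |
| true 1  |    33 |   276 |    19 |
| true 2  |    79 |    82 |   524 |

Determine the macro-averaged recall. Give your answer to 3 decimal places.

0.751

Per-class recall (TP/(TP+FN)):
  0: TP=299, FN=86+78=164 → 299/463 = 0.6458
  1: TP=276, FN=33+19=52 → 276/328 = 0.8415
  2: TP=524, FN=79+82=161 → 524/685 = 0.7650
Macro-recall = mean = (0.6458 + 0.8415 + 0.7650) / 3 = 0.751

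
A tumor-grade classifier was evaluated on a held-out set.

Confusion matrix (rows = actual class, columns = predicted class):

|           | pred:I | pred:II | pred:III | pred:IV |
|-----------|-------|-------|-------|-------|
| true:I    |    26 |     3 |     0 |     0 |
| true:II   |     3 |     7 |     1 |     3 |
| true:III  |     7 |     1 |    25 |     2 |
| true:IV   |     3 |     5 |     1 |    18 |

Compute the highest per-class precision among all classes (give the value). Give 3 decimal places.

Per-class precision (TP/(TP+FP)):
  I: TP=26, FP=3+7+3=13 → 26/39 = 0.6667
  II: TP=7, FP=3+1+5=9 → 7/16 = 0.4375
  III: TP=25, FP=0+1+1=2 → 25/27 = 0.9259
  IV: TP=18, FP=0+3+2=5 → 18/23 = 0.7826
Highest is class 'III' with precision = 0.926.

0.926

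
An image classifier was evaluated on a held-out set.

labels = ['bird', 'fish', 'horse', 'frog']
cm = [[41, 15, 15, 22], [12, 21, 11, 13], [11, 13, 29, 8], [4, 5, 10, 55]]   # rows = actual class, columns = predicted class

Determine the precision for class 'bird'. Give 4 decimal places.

0.6029

Take TP from the diagonal, FP from the rest of the 'bird' prediction marginal, FN from the rest of the 'bird' actual marginal.
precision = TP/(TP+FP).
bird: TP=41, FP=12+11+4=27 → 41/68 = 0.60294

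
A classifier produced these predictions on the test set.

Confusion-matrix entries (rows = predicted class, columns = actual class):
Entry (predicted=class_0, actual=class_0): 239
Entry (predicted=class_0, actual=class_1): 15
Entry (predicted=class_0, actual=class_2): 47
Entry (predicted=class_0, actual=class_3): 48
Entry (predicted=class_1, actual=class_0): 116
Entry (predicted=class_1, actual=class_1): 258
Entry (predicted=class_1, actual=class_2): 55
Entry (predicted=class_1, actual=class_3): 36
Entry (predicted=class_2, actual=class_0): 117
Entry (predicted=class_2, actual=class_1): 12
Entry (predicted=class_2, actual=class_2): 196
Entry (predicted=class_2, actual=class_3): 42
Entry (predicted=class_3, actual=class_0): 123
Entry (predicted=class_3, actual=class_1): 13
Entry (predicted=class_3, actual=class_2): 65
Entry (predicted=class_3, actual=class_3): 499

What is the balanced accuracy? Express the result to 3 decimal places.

0.651

Balanced accuracy = mean of per-class recall.
  class_0: recall = 239/595 = 0.4017
  class_1: recall = 258/298 = 0.8658
  class_2: recall = 196/363 = 0.5399
  class_3: recall = 499/625 = 0.7984
Mean = (0.4017 + 0.8658 + 0.5399 + 0.7984) / 4 = 0.651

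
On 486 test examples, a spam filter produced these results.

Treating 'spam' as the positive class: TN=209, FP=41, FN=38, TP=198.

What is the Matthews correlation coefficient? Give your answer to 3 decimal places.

0.675

MCC = (TP·TN − FP·FN) / √((TP+FP)(TP+FN)(TN+FP)(TN+FN))
Numerator = 198·209 − 41·38 = 39824
Denominator = √(239·236·250·247) = √3482947000 = 59016.4977
MCC = 39824 / 59016.4977 = 0.675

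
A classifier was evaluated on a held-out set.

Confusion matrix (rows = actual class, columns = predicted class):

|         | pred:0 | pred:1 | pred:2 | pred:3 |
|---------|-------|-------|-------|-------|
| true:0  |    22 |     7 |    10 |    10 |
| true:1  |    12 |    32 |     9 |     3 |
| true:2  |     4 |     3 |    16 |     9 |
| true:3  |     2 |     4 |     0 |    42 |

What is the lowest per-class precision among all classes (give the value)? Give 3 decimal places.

Per-class precision (TP/(TP+FP)):
  0: TP=22, FP=12+4+2=18 → 22/40 = 0.5500
  1: TP=32, FP=7+3+4=14 → 32/46 = 0.6957
  2: TP=16, FP=10+9+0=19 → 16/35 = 0.4571
  3: TP=42, FP=10+3+9=22 → 42/64 = 0.6563
Lowest is class '2' with precision = 0.457.

0.457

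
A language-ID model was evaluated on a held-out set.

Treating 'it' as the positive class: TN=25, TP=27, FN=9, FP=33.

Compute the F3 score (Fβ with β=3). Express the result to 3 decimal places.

0.703

Fβ = (1+β²)·TP / ((1+β²)·TP + β²·FN + FP), with β²=9
= 10·27 / (10·27 + 9·9 + 33) = 0.703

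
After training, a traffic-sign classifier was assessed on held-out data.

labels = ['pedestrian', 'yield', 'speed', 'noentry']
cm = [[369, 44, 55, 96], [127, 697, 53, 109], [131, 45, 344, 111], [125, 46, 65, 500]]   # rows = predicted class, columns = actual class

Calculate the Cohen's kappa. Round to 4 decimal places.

Observed agreement pₒ = trace/N = 1910/2917 = 0.65478
Expected agreement pₑ = Σ (rowᵢ·colᵢ)/N² = (752·564 + 832·986 + 517·631 + 816·736)/2917² = 0.25518
κ = (pₒ − pₑ)/(1 − pₑ) = (0.65478 − 0.25518)/(1 − 0.25518) = 0.5365

0.5365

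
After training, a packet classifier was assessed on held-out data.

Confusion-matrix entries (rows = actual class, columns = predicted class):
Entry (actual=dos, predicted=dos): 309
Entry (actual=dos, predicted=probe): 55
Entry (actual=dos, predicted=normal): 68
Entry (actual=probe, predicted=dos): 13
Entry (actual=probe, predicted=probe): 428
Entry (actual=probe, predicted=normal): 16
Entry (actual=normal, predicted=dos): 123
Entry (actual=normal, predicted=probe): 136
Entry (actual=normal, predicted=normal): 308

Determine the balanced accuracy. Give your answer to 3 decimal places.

Balanced accuracy = mean of per-class recall.
  dos: recall = 309/432 = 0.7153
  probe: recall = 428/457 = 0.9365
  normal: recall = 308/567 = 0.5432
Mean = (0.7153 + 0.9365 + 0.5432) / 3 = 0.732

0.732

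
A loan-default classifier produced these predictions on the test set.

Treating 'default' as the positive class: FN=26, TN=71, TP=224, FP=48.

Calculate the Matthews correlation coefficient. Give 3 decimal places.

0.523

MCC = (TP·TN − FP·FN) / √((TP+FP)(TP+FN)(TN+FP)(TN+FN))
Numerator = 224·71 − 48·26 = 14656
Denominator = √(272·250·119·97) = √784924000 = 28016.4951
MCC = 14656 / 28016.4951 = 0.523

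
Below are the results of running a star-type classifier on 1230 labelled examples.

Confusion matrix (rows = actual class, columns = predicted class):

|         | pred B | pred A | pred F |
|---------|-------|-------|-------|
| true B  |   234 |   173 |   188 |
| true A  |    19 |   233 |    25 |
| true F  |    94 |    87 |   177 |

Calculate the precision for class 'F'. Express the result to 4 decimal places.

Take TP from the diagonal, FP from the rest of the 'F' prediction marginal, FN from the rest of the 'F' actual marginal.
precision = TP/(TP+FP).
F: TP=177, FP=188+25=213 → 177/390 = 0.45385

0.4538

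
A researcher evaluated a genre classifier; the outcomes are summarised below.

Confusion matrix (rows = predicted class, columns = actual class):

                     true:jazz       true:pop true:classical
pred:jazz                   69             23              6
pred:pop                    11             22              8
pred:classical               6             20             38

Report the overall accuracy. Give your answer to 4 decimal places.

Accuracy = trace / total = (69+22+38=129) / 203 = 129/203 = 0.6355

0.6355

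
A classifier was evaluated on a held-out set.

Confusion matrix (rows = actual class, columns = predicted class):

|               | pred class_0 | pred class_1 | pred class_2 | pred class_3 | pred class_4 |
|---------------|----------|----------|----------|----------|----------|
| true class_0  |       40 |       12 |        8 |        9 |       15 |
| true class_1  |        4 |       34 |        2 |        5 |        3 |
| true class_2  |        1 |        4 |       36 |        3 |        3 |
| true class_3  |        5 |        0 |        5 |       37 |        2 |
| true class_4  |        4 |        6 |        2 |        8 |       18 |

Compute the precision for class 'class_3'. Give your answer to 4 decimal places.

0.5968

precision = TP/(TP+FP).
class_3: TP=37, FP=9+5+3+8=25 → 37/62 = 0.59677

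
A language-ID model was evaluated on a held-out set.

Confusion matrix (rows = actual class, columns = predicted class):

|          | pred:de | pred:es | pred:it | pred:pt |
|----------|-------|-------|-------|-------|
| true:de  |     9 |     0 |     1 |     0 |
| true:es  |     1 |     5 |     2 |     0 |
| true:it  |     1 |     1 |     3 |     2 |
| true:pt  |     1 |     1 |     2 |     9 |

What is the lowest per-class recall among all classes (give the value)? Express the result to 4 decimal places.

0.4286

Per-class recall (TP/(TP+FN)):
  de: TP=9, FN=0+1+0=1 → 9/10 = 0.90000
  es: TP=5, FN=1+2+0=3 → 5/8 = 0.62500
  it: TP=3, FN=1+1+2=4 → 3/7 = 0.42857
  pt: TP=9, FN=1+1+2=4 → 9/13 = 0.69231
Lowest is class 'it' with recall = 0.4286.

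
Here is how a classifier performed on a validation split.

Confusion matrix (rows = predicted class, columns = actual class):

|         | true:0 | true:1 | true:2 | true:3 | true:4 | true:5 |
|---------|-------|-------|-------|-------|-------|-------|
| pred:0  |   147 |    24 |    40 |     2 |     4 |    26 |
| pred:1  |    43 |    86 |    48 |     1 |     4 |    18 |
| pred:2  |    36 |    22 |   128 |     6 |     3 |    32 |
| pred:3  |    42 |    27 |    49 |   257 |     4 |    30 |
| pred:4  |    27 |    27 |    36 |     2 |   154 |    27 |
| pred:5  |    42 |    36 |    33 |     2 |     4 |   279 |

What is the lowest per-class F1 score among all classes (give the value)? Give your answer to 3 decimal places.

0.408

Per-class F1 score (2·TP/(2·TP+FP+FN)):
  0: TP=147, FP=24+40+2+4+26=96, FN=43+36+42+27+42=190 → 294/580 = 0.5069
  1: TP=86, FP=43+48+1+4+18=114, FN=24+22+27+27+36=136 → 172/422 = 0.4076
  2: TP=128, FP=36+22+6+3+32=99, FN=40+48+49+36+33=206 → 256/561 = 0.4563
  3: TP=257, FP=42+27+49+4+30=152, FN=2+1+6+2+2=13 → 514/679 = 0.7570
  4: TP=154, FP=27+27+36+2+27=119, FN=4+4+3+4+4=19 → 308/446 = 0.6906
  5: TP=279, FP=42+36+33+2+4=117, FN=26+18+32+30+27=133 → 558/808 = 0.6906
Lowest is class '1' with F1 score = 0.408.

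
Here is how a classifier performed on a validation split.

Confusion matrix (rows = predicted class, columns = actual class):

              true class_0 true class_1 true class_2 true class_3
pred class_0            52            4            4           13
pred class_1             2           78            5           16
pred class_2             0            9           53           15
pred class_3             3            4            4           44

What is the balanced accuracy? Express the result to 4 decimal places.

0.7591

Balanced accuracy = mean of per-class recall.
  class_0: recall = 52/57 = 0.91228
  class_1: recall = 78/95 = 0.82105
  class_2: recall = 53/66 = 0.80303
  class_3: recall = 44/88 = 0.50000
Mean = (0.91228 + 0.82105 + 0.80303 + 0.50000) / 4 = 0.7591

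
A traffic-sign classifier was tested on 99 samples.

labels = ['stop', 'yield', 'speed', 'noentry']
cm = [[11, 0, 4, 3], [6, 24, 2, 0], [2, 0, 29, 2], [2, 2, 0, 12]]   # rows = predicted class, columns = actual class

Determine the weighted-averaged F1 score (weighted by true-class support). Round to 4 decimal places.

Per-class F1 score (2·TP/(2·TP+FP+FN)):
  stop: TP=11, FP=0+4+3=7, FN=6+2+2=10 → 22/39 = 0.56410
  yield: TP=24, FP=6+2+0=8, FN=0+0+2=2 → 48/58 = 0.82759
  speed: TP=29, FP=2+0+2=4, FN=4+2+0=6 → 58/68 = 0.85294
  noentry: TP=12, FP=2+2+0=4, FN=3+0+2=5 → 24/33 = 0.72727
Weighted-F1 score = Σ (supportᵢ/N)·F1 scoreᵢ with N=99: (21/99)·0.56410 + (26/99)·0.82759 + (35/99)·0.85294 + (17/99)·0.72727 = 0.7634

0.7634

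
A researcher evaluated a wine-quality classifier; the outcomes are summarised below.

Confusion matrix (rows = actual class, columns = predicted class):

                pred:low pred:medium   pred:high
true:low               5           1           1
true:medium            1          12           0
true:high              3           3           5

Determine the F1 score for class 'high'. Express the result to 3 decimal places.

Treat 'high' as positive and all other classes as negative.
F1 score = 2·TP/(2·TP+FP+FN).
high: TP=5, FP=1+0=1, FN=3+3=6 → 10/17 = 0.5882

0.588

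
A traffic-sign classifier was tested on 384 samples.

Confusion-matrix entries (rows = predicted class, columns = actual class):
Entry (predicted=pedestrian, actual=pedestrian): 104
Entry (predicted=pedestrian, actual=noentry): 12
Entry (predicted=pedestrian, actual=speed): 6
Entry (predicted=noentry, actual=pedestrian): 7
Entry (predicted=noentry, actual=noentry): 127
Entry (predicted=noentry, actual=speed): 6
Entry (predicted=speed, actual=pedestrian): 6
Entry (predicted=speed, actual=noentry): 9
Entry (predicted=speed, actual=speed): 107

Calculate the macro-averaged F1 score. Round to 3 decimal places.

Per-class F1 score (2·TP/(2·TP+FP+FN)):
  pedestrian: TP=104, FP=12+6=18, FN=7+6=13 → 208/239 = 0.8703
  noentry: TP=127, FP=7+6=13, FN=12+9=21 → 254/288 = 0.8819
  speed: TP=107, FP=6+9=15, FN=6+6=12 → 214/241 = 0.8880
Macro-F1 score = mean = (0.8703 + 0.8819 + 0.8880) / 3 = 0.880

0.880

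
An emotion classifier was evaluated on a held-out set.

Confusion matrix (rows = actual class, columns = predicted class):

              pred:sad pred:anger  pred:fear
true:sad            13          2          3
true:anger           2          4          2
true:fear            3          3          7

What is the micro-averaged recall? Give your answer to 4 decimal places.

0.6154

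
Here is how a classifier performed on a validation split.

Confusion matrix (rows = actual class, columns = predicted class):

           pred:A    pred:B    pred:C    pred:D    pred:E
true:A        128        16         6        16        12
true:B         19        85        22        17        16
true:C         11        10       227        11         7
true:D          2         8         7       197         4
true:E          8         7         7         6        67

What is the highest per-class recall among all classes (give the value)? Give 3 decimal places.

Per-class recall (TP/(TP+FN)):
  A: TP=128, FN=16+6+16+12=50 → 128/178 = 0.7191
  B: TP=85, FN=19+22+17+16=74 → 85/159 = 0.5346
  C: TP=227, FN=11+10+11+7=39 → 227/266 = 0.8534
  D: TP=197, FN=2+8+7+4=21 → 197/218 = 0.9037
  E: TP=67, FN=8+7+7+6=28 → 67/95 = 0.7053
Highest is class 'D' with recall = 0.904.

0.904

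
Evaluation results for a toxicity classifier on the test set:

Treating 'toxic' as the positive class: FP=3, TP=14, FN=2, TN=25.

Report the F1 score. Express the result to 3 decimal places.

0.848

Precision = TP/(TP+FP) = 14/17 = 0.8235
Recall = TP/(TP+FN) = 14/16 = 0.8750
F1 = 2·TP/(2·TP+FP+FN) = 28/33 = 0.848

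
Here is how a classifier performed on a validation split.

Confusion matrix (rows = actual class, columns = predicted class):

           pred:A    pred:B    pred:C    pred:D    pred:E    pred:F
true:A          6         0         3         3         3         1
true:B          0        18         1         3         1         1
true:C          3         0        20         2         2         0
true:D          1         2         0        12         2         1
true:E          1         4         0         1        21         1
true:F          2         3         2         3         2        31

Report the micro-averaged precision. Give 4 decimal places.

Micro-averaging pools counts across classes: ΣTP=108, ΣFP=48, ΣFN=48.
Micro-precision = TP/(TP+FP) on pooled counts = 0.6923 (equals overall accuracy in single-label multiclass).

0.6923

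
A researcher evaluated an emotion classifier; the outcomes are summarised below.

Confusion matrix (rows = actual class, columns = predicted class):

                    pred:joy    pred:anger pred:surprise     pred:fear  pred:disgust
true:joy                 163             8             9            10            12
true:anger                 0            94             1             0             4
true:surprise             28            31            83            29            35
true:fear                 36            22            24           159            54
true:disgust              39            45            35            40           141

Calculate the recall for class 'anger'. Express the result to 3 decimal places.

0.949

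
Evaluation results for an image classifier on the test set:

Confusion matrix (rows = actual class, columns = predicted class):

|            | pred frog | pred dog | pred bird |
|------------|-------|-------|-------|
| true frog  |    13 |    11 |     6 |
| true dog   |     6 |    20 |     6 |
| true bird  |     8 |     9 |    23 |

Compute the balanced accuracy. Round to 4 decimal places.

0.5444

Balanced accuracy = mean of per-class recall.
  frog: recall = 13/30 = 0.43333
  dog: recall = 20/32 = 0.62500
  bird: recall = 23/40 = 0.57500
Mean = (0.43333 + 0.62500 + 0.57500) / 3 = 0.5444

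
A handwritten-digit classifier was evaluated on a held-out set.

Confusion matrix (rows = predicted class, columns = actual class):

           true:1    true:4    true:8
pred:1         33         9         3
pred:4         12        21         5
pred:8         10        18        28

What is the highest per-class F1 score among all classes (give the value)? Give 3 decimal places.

0.660

Per-class F1 score (2·TP/(2·TP+FP+FN)):
  1: TP=33, FP=9+3=12, FN=12+10=22 → 66/100 = 0.6600
  4: TP=21, FP=12+5=17, FN=9+18=27 → 42/86 = 0.4884
  8: TP=28, FP=10+18=28, FN=3+5=8 → 56/92 = 0.6087
Highest is class '1' with F1 score = 0.660.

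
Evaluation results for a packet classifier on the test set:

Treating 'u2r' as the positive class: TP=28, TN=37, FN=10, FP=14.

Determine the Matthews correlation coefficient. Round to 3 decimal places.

MCC = (TP·TN − FP·FN) / √((TP+FP)(TP+FN)(TN+FP)(TN+FN))
Numerator = 28·37 − 14·10 = 896
Denominator = √(42·38·51·47) = √3825612 = 1955.9172
MCC = 896 / 1955.9172 = 0.458

0.458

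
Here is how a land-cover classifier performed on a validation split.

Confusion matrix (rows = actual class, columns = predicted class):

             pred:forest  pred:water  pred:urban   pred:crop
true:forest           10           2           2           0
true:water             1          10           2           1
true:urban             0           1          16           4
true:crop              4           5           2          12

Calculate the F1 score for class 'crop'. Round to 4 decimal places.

0.6000

F1 score = 2·TP/(2·TP+FP+FN).
crop: TP=12, FP=0+1+4=5, FN=4+5+2=11 → 24/40 = 0.60000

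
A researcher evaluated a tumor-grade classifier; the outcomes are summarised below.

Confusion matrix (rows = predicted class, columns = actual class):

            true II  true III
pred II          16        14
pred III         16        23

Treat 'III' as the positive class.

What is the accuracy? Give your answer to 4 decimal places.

0.5652

Accuracy = (TP+TN)/N = (23+16)/69 = 0.5652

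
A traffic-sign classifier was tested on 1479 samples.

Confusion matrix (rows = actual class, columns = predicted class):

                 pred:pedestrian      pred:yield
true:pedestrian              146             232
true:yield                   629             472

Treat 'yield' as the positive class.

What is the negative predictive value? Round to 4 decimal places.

NPV = TN/(TN+FN) = 146/(146+629) = 0.1884

0.1884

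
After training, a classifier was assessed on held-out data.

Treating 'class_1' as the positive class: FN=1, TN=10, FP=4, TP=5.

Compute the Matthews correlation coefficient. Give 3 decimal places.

MCC = (TP·TN − FP·FN) / √((TP+FP)(TP+FN)(TN+FP)(TN+FN))
Numerator = 5·10 − 4·1 = 46
Denominator = √(9·6·14·11) = √8316 = 91.1921
MCC = 46 / 91.1921 = 0.504

0.504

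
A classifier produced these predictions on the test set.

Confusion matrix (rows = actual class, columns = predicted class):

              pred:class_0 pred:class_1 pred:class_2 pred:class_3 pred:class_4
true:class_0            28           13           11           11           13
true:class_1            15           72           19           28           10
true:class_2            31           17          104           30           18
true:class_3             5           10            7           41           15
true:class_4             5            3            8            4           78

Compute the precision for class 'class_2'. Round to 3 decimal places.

Take TP from the diagonal, FP from the rest of the 'class_2' prediction marginal, FN from the rest of the 'class_2' actual marginal.
precision = TP/(TP+FP).
class_2: TP=104, FP=11+19+7+8=45 → 104/149 = 0.6980

0.698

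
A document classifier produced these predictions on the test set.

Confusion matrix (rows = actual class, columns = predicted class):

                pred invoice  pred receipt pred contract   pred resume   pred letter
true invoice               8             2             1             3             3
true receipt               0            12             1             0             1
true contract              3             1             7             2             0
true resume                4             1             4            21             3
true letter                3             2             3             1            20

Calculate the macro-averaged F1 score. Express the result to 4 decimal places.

0.6208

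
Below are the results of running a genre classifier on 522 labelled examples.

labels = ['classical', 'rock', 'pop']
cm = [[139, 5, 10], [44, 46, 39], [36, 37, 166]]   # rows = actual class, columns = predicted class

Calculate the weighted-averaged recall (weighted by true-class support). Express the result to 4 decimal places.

Per-class recall (TP/(TP+FN)):
  classical: TP=139, FN=5+10=15 → 139/154 = 0.90260
  rock: TP=46, FN=44+39=83 → 46/129 = 0.35659
  pop: TP=166, FN=36+37=73 → 166/239 = 0.69456
Weighted-recall = Σ (supportᵢ/N)·recallᵢ with N=522: (154/522)·0.90260 + (129/522)·0.35659 + (239/522)·0.69456 = 0.6724

0.6724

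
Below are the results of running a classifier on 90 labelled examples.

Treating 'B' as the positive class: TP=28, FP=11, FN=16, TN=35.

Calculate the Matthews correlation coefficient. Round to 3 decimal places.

MCC = (TP·TN − FP·FN) / √((TP+FP)(TP+FN)(TN+FP)(TN+FN))
Numerator = 28·35 − 11·16 = 804
Denominator = √(39·44·46·51) = √4025736 = 2006.4237
MCC = 804 / 2006.4237 = 0.401

0.401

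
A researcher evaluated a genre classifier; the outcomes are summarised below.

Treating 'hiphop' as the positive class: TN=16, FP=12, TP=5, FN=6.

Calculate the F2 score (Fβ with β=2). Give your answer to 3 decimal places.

0.410

Fβ = (1+β²)·TP / ((1+β²)·TP + β²·FN + FP), with β²=4
= 5·5 / (5·5 + 4·6 + 12) = 0.410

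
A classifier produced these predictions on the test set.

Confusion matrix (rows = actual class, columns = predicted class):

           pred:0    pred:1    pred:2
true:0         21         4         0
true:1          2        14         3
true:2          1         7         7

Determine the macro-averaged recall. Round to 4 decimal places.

0.6812

Per-class recall (TP/(TP+FN)):
  0: TP=21, FN=4+0=4 → 21/25 = 0.84000
  1: TP=14, FN=2+3=5 → 14/19 = 0.73684
  2: TP=7, FN=1+7=8 → 7/15 = 0.46667
Macro-recall = mean = (0.84000 + 0.73684 + 0.46667) / 3 = 0.6812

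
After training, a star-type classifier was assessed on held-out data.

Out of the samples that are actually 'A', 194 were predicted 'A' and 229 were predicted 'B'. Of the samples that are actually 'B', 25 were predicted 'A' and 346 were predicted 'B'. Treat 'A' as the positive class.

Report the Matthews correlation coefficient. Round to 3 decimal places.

0.437

MCC = (TP·TN − FP·FN) / √((TP+FP)(TP+FN)(TN+FP)(TN+FN))
Numerator = 194·346 − 25·229 = 61399
Denominator = √(219·423·371·575) = √19761788025 = 140576.6269
MCC = 61399 / 140576.6269 = 0.437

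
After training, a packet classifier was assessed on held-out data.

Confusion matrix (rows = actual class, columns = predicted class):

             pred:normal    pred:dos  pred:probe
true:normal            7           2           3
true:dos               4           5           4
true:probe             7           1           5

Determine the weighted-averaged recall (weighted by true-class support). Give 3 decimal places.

Per-class recall (TP/(TP+FN)):
  normal: TP=7, FN=2+3=5 → 7/12 = 0.5833
  dos: TP=5, FN=4+4=8 → 5/13 = 0.3846
  probe: TP=5, FN=7+1=8 → 5/13 = 0.3846
Weighted-recall = Σ (supportᵢ/N)·recallᵢ with N=38: (12/38)·0.5833 + (13/38)·0.3846 + (13/38)·0.3846 = 0.447

0.447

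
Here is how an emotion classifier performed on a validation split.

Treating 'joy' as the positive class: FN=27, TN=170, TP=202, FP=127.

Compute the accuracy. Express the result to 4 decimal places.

0.7072

Accuracy = (TP+TN)/N = (202+170)/526 = 0.7072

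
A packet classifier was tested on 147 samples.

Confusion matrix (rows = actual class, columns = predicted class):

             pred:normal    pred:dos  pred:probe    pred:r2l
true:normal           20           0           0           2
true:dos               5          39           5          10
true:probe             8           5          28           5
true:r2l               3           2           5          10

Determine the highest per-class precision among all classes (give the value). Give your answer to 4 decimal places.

Per-class precision (TP/(TP+FP)):
  normal: TP=20, FP=5+8+3=16 → 20/36 = 0.55556
  dos: TP=39, FP=0+5+2=7 → 39/46 = 0.84783
  probe: TP=28, FP=0+5+5=10 → 28/38 = 0.73684
  r2l: TP=10, FP=2+10+5=17 → 10/27 = 0.37037
Highest is class 'dos' with precision = 0.8478.

0.8478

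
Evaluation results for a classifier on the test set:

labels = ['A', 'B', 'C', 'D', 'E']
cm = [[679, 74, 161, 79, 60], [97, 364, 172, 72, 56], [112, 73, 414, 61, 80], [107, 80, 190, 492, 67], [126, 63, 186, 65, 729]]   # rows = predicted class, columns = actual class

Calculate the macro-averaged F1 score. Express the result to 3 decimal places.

Per-class F1 score (2·TP/(2·TP+FP+FN)):
  A: TP=679, FP=74+161+79+60=374, FN=97+112+107+126=442 → 1358/2174 = 0.6247
  B: TP=364, FP=97+172+72+56=397, FN=74+73+80+63=290 → 728/1415 = 0.5145
  C: TP=414, FP=112+73+61+80=326, FN=161+172+190+186=709 → 828/1863 = 0.4444
  D: TP=492, FP=107+80+190+67=444, FN=79+72+61+65=277 → 984/1705 = 0.5771
  E: TP=729, FP=126+63+186+65=440, FN=60+56+80+67=263 → 1458/2161 = 0.6747
Macro-F1 score = mean = (0.6247 + 0.5145 + 0.4444 + 0.5771 + 0.6747) / 5 = 0.567

0.567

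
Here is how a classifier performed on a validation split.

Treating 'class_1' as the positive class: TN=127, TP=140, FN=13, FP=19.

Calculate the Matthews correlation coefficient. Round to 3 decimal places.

0.786

MCC = (TP·TN − FP·FN) / √((TP+FP)(TP+FN)(TN+FP)(TN+FN))
Numerator = 140·127 − 19·13 = 17533
Denominator = √(159·153·146·140) = √497243880 = 22298.9659
MCC = 17533 / 22298.9659 = 0.786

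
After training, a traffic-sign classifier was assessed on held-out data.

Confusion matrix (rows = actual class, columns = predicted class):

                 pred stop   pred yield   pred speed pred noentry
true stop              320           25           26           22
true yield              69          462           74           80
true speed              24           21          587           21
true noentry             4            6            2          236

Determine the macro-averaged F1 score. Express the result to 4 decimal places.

0.8033

Per-class F1 score (2·TP/(2·TP+FP+FN)):
  stop: TP=320, FP=69+24+4=97, FN=25+26+22=73 → 640/810 = 0.79012
  yield: TP=462, FP=25+21+6=52, FN=69+74+80=223 → 924/1199 = 0.77064
  speed: TP=587, FP=26+74+2=102, FN=24+21+21=66 → 1174/1342 = 0.87481
  noentry: TP=236, FP=22+80+21=123, FN=4+6+2=12 → 472/607 = 0.77759
Macro-F1 score = mean = (0.79012 + 0.77064 + 0.87481 + 0.77759) / 4 = 0.8033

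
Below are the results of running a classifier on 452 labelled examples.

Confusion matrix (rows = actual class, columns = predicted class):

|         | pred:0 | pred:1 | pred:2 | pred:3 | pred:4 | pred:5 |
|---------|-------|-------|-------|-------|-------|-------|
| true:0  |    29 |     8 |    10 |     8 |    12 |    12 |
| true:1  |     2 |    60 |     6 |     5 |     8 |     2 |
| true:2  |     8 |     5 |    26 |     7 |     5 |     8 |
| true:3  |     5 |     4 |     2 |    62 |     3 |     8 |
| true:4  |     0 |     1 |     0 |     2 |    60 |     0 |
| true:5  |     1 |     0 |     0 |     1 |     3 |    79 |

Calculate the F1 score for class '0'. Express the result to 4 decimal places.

F1 score = 2·TP/(2·TP+FP+FN).
0: TP=29, FP=2+8+5+0+1=16, FN=8+10+8+12+12=50 → 58/124 = 0.46774

0.4677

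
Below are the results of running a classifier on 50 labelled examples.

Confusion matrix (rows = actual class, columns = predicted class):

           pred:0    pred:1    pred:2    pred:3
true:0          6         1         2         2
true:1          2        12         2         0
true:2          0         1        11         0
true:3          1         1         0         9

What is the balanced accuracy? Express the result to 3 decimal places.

Balanced accuracy = mean of per-class recall.
  0: recall = 6/11 = 0.5455
  1: recall = 12/16 = 0.7500
  2: recall = 11/12 = 0.9167
  3: recall = 9/11 = 0.8182
Mean = (0.5455 + 0.7500 + 0.9167 + 0.8182) / 4 = 0.758

0.758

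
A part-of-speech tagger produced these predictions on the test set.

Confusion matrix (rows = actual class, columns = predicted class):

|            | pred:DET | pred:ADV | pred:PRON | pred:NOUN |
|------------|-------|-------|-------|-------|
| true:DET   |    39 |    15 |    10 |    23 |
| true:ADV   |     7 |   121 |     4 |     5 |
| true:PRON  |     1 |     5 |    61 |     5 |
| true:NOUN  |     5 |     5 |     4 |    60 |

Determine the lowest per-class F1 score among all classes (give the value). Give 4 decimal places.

Per-class F1 score (2·TP/(2·TP+FP+FN)):
  DET: TP=39, FP=7+1+5=13, FN=15+10+23=48 → 78/139 = 0.56115
  ADV: TP=121, FP=15+5+5=25, FN=7+4+5=16 → 242/283 = 0.85512
  PRON: TP=61, FP=10+4+4=18, FN=1+5+5=11 → 122/151 = 0.80795
  NOUN: TP=60, FP=23+5+5=33, FN=5+5+4=14 → 120/167 = 0.71856
Lowest is class 'DET' with F1 score = 0.5612.

0.5612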